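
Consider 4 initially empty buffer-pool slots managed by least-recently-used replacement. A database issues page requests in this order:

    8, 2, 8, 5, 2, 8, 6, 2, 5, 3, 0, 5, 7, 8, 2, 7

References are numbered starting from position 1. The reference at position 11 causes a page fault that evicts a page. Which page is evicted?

pos 1: 8 → fault, frames (8)
pos 2: 2 → fault, frames (8 2)
pos 3: 8 → hit
pos 4: 5 → fault, frames (2 8 5)
pos 5: 2 → hit
pos 6: 8 → hit
pos 7: 6 → fault, frames (5 2 8 6)
pos 8: 2 → hit
pos 9: 5 → hit
pos 10: 3 → fault, evict 8, frames (6 2 5 3)
pos 11: 0 → fault, evict 6, frames (2 5 3 0)
At position 11, page 6 is evicted.

6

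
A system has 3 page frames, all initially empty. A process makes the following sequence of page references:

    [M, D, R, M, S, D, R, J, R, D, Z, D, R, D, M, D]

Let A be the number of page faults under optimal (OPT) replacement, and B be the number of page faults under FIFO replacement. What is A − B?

Under OPT: F F F . F . . F . . F . . . F . → 7 faults.
Under FIFO: F F F . F . . F . F F . F . F F → 10 faults.
A − B = 7 − 10 = -3.

-3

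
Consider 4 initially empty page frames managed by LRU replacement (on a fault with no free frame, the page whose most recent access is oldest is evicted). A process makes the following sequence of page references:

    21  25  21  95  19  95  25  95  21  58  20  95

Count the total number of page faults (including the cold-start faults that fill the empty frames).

6

21: fault, frames {21}
25: fault, frames {21,25}
21: hit
95: fault, frames {25,21,95}
19: fault, frames {25,21,95,19}
95: hit
25: hit
95: hit
21: hit
58: fault, evict 19, frames {25,95,21,58}
20: fault, evict 25, frames {95,21,58,20}
95: hit
Page faults: 6.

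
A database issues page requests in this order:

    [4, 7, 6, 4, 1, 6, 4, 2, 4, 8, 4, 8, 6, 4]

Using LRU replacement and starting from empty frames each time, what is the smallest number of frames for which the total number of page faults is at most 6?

4

f=1: 14 faults
f=2: 11 faults
f=3: 7 faults
f=4: 6 faults
f=5: 6 faults
f=6: 6 faults
Smallest f with faults ≤ 6 is 4.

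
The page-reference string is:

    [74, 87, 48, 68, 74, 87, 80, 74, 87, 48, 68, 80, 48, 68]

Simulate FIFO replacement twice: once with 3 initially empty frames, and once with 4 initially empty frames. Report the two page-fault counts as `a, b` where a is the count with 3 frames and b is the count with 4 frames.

9, 10

3 frames: F F F F F F F . . F F . . . → 9 faults.
4 frames: F F F F . . F F F F F F . . → 10 faults.
10 > 9: adding a frame increased faults — Belady's anomaly.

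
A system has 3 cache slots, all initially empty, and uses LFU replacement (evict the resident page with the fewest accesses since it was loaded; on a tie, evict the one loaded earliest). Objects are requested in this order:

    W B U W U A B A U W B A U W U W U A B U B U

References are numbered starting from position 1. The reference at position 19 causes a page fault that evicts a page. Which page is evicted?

pos 1: W: miss, frames [W]
pos 2: B: miss, frames [W, B]
pos 3: U: miss, frames [W, B, U]
pos 4: W: hit
pos 5: U: hit
pos 6: A: miss, evict B, frames [W, U, A]
pos 7: B: miss, evict A, frames [W, U, B]
pos 8: A: miss, evict B, frames [W, U, A]
pos 9: U: hit
pos 10: W: hit
pos 11: B: miss, evict A, frames [W, U, B]
pos 12: A: miss, evict B, frames [W, U, A]
pos 13: U: hit
pos 14: W: hit
pos 15: U: hit
pos 16: W: hit
pos 17: U: hit
pos 18: A: hit
pos 19: B: miss, evict A, frames [W, U, B]
At position 19, page A is evicted.

A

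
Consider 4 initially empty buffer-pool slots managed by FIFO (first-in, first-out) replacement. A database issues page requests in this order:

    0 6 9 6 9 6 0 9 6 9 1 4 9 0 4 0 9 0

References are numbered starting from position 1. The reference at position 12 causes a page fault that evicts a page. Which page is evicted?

pos 1: 0: miss, frames [0]
pos 2: 6: miss, frames [0, 6]
pos 3: 9: miss, frames [0, 6, 9]
pos 4: 6: hit
pos 5: 9: hit
pos 6: 6: hit
pos 7: 0: hit
pos 8: 9: hit
pos 9: 6: hit
pos 10: 9: hit
pos 11: 1: miss, frames [0, 6, 9, 1]
pos 12: 4: miss, evict 0, frames [6, 9, 1, 4]
At position 12, page 0 is evicted.

0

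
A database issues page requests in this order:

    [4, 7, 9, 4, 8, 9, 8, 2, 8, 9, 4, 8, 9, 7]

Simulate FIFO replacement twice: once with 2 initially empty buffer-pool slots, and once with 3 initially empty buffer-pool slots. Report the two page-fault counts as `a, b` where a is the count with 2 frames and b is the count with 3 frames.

2 frames: F F F F F F . F F F F F F F → 13 faults.
3 frames: F F F . F . . F . . F . F F → 8 faults.
8 < 13: adding a frame reduced faults, as is typical.

13, 8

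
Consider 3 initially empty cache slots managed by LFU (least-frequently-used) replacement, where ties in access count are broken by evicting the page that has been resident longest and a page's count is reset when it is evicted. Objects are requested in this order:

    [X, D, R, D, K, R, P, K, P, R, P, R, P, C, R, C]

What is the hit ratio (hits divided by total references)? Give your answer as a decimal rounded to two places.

X: miss, frames [X]
D: miss, frames [X, D]
R: miss, frames [X, D, R]
D: hit
K: miss, evict X, frames [D, R, K]
R: hit
P: miss, evict K, frames [D, R, P]
K: miss, evict P, frames [D, R, K]
P: miss, evict K, frames [D, R, P]
R: hit
P: hit
R: hit
P: hit
C: miss, evict D, frames [R, P, C]
R: hit
C: hit
Hits: 8 of 16 references → 8/16 = 0.5000.

0.50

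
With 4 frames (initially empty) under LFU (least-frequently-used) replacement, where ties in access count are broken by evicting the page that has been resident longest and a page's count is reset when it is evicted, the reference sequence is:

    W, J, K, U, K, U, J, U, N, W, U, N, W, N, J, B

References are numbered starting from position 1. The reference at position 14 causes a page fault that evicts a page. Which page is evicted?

W

pos 1: W: fault, frames [W]
pos 2: J: fault, frames [W, J]
pos 3: K: fault, frames [W, J, K]
pos 4: U: fault, frames [W, J, K, U]
pos 5: K: hit
pos 6: U: hit
pos 7: J: hit
pos 8: U: hit
pos 9: N: fault, evict W, frames [J, K, U, N]
pos 10: W: fault, evict N, frames [J, K, U, W]
pos 11: U: hit
pos 12: N: fault, evict W, frames [J, K, U, N]
pos 13: W: fault, evict N, frames [J, K, U, W]
pos 14: N: fault, evict W, frames [J, K, U, N]
At position 14, page W is evicted.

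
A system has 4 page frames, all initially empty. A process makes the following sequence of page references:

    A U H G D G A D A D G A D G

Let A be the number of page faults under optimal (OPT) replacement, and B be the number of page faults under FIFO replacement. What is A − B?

Under OPT: F F F F F . . . . . . . . . → 5 faults.
Under FIFO: F F F F F . F . . . . . . . → 6 faults.
A − B = 5 − 6 = -1.

-1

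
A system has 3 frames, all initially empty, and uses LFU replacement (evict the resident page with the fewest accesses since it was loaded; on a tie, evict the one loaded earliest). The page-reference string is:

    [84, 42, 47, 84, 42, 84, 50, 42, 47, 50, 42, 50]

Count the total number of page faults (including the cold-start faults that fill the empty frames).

6

84 → fault, frames [84]
42 → fault, frames [84, 42]
47 → fault, frames [84, 42, 47]
84 → hit
42 → hit
84 → hit
50 → fault, evict 47, frames [84, 42, 50]
42 → hit
47 → fault, evict 50, frames [84, 42, 47]
50 → fault, evict 47, frames [84, 42, 50]
42 → hit
50 → hit
Page faults: 6.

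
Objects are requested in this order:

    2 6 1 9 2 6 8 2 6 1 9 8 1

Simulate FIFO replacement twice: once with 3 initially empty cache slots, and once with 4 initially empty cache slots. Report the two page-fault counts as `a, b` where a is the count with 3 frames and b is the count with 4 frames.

3 frames: F F F F F F F . . F F . . → 9 faults.
4 frames: F F F F . . F F F F F F . → 10 faults.
10 > 9: adding a frame increased faults — Belady's anomaly.

9, 10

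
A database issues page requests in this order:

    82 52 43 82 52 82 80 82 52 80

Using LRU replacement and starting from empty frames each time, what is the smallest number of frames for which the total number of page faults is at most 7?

f=1: 10 faults
f=2: 8 faults
f=3: 4 faults
f=4: 4 faults
Smallest f with faults ≤ 7 is 3.

3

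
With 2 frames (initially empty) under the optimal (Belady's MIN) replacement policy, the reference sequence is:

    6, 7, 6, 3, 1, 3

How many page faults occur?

6 → miss, frames [6]
7 → miss, frames [6, 7]
6 → hit
3 → miss, evict 7, frames [6, 3]
1 → miss, evict 6, frames [3, 1]
3 → hit
Page faults: 4.

4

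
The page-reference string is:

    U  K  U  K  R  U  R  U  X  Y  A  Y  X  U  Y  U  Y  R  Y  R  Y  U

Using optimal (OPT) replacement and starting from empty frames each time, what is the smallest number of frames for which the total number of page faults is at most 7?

f=1: 22 faults
f=2: 10 faults
f=3: 8 faults
f=4: 7 faults
f=5: 6 faults
f=6: 6 faults
Smallest f with faults ≤ 7 is 4.

4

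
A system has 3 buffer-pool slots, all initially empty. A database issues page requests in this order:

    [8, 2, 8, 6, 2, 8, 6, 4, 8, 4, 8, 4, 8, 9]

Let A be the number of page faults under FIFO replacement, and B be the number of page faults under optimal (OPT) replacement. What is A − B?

1

Under FIFO: F F . F . . . F F . . . . F → 6 faults.
Under OPT: F F . F . . . F . . . . . F → 5 faults.
A − B = 6 − 5 = 1.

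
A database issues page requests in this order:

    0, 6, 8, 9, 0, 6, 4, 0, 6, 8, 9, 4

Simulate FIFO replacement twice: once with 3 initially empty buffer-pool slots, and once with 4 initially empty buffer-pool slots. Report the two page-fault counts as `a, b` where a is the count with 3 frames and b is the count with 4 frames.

9, 10

3 frames: F F F F F F F . . F F . → 9 faults.
4 frames: F F F F . . F F F F F F → 10 faults.
10 > 9: adding a frame increased faults — Belady's anomaly.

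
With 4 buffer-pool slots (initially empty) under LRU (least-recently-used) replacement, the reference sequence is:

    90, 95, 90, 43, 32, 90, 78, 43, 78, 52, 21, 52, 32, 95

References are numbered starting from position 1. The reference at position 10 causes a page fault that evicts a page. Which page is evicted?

32

pos 1: 90: miss, frames (90)
pos 2: 95: miss, frames (90 95)
pos 3: 90: hit
pos 4: 43: miss, frames (95 90 43)
pos 5: 32: miss, frames (95 90 43 32)
pos 6: 90: hit
pos 7: 78: miss, evict 95, frames (43 32 90 78)
pos 8: 43: hit
pos 9: 78: hit
pos 10: 52: miss, evict 32, frames (90 43 78 52)
At position 10, page 32 is evicted.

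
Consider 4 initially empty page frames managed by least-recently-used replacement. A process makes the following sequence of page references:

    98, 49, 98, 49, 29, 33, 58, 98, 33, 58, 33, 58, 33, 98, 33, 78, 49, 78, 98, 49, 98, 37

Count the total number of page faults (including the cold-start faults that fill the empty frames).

98: miss, frames {98}
49: miss, frames {98,49}
98: hit
49: hit
29: miss, frames {98,49,29}
33: miss, frames {98,49,29,33}
58: miss, evict 98, frames {49,29,33,58}
98: miss, evict 49, frames {29,33,58,98}
33: hit
58: hit
33: hit
58: hit
33: hit
98: hit
33: hit
78: miss, evict 29, frames {58,98,33,78}
49: miss, evict 58, frames {98,33,78,49}
78: hit
98: hit
49: hit
98: hit
37: miss, evict 33, frames {78,49,98,37}
Page faults: 9.

9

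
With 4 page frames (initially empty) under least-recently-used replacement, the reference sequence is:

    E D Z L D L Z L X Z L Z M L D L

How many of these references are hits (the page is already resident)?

E -> fault, frames [E]
D -> fault, frames [E, D]
Z -> fault, frames [E, D, Z]
L -> fault, frames [E, D, Z, L]
D -> hit
L -> hit
Z -> hit
L -> hit
X -> fault, evict E, frames [D, Z, L, X]
Z -> hit
L -> hit
Z -> hit
M -> fault, evict D, frames [X, L, Z, M]
L -> hit
D -> fault, evict X, frames [Z, M, L, D]
L -> hit
Hits: 9.

9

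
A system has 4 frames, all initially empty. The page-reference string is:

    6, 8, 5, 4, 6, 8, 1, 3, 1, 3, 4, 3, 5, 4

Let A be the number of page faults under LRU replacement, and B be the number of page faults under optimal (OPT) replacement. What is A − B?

Under LRU: F F F F . . F F . . F . F . → 8 faults.
Under OPT: F F F F . . F F . . . . . . → 6 faults.
A − B = 8 − 6 = 2.

2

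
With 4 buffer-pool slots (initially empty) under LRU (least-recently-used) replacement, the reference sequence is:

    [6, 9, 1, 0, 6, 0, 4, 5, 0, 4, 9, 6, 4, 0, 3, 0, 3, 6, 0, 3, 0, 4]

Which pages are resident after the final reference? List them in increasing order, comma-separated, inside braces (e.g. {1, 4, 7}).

{0, 3, 4, 6}

6 → miss, frames [6]
9 → miss, frames [6, 9]
1 → miss, frames [6, 9, 1]
0 → miss, frames [6, 9, 1, 0]
6 → hit
0 → hit
4 → miss, evict 9, frames [1, 6, 0, 4]
5 → miss, evict 1, frames [6, 0, 4, 5]
0 → hit
4 → hit
9 → miss, evict 6, frames [5, 0, 4, 9]
6 → miss, evict 5, frames [0, 4, 9, 6]
4 → hit
0 → hit
3 → miss, evict 9, frames [6, 4, 0, 3]
0 → hit
3 → hit
6 → hit
0 → hit
3 → hit
0 → hit
4 → hit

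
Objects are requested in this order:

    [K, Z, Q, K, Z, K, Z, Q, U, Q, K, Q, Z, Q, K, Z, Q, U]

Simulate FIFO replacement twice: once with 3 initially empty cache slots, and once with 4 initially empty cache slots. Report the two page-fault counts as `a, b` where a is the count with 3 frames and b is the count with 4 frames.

8, 4

3 frames: F F F . . . . . F . F . F F . . . F → 8 faults.
4 frames: F F F . . . . . F . . . . . . . . . → 4 faults.
4 < 8: adding a frame reduced faults, as is typical.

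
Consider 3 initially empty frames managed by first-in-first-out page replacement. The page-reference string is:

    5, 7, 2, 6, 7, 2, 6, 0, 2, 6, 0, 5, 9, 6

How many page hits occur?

5 -> fault, frames {5}
7 -> fault, frames {5,7}
2 -> fault, frames {5,7,2}
6 -> fault, evict 5, frames {7,2,6}
7 -> hit
2 -> hit
6 -> hit
0 -> fault, evict 7, frames {2,6,0}
2 -> hit
6 -> hit
0 -> hit
5 -> fault, evict 2, frames {6,0,5}
9 -> fault, evict 6, frames {0,5,9}
6 -> fault, evict 0, frames {5,9,6}
Hits: 6.

6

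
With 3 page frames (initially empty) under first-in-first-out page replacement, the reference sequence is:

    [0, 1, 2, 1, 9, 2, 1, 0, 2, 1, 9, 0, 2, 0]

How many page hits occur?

0: fault, frames (0)
1: fault, frames (0 1)
2: fault, frames (0 1 2)
1: hit
9: fault, evict 0, frames (1 2 9)
2: hit
1: hit
0: fault, evict 1, frames (2 9 0)
2: hit
1: fault, evict 2, frames (9 0 1)
9: hit
0: hit
2: fault, evict 9, frames (0 1 2)
0: hit
Hits: 7.

7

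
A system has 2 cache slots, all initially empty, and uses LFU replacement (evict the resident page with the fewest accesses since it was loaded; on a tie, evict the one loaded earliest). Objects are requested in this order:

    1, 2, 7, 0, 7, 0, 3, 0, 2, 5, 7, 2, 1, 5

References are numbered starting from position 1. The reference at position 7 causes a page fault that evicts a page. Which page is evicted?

pos 1: 1 -> miss, frames {1}
pos 2: 2 -> miss, frames {1,2}
pos 3: 7 -> miss, evict 1, frames {2,7}
pos 4: 0 -> miss, evict 2, frames {7,0}
pos 5: 7 -> hit
pos 6: 0 -> hit
pos 7: 3 -> miss, evict 7, frames {0,3}
At position 7, page 7 is evicted.

7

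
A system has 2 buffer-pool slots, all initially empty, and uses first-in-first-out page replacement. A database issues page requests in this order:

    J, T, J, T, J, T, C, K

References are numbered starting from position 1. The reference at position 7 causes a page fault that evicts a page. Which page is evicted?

J

pos 1: J -> miss, frames {J}
pos 2: T -> miss, frames {J,T}
pos 3: J -> hit
pos 4: T -> hit
pos 5: J -> hit
pos 6: T -> hit
pos 7: C -> miss, evict J, frames {T,C}
At position 7, page J is evicted.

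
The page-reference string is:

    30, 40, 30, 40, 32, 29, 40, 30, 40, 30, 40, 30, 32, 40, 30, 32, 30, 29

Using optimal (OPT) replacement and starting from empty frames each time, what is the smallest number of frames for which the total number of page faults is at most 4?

4

f=1: 18 faults
f=2: 8 faults
f=3: 6 faults
f=4: 4 faults
Smallest f with faults ≤ 4 is 4.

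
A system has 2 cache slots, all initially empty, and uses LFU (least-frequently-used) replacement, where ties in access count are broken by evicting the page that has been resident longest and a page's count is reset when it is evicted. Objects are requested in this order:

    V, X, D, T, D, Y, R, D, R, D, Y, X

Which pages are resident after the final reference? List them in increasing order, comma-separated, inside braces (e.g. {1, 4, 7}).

{D, X}

V: fault, frames {V}
X: fault, frames {V,X}
D: fault, evict V, frames {X,D}
T: fault, evict X, frames {D,T}
D: hit
Y: fault, evict T, frames {D,Y}
R: fault, evict Y, frames {D,R}
D: hit
R: hit
D: hit
Y: fault, evict R, frames {D,Y}
X: fault, evict Y, frames {D,X}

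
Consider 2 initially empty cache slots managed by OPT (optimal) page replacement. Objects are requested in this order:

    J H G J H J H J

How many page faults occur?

J: miss, frames (J)
H: miss, frames (J H)
G: miss, evict H, frames (J G)
J: hit
H: miss, evict G, frames (J H)
J: hit
H: hit
J: hit
Page faults: 4.

4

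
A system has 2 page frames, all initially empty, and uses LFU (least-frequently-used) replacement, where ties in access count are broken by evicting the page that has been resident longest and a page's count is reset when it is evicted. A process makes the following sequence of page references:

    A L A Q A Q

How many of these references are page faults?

A: miss, frames {A}
L: miss, frames {A,L}
A: hit
Q: miss, evict L, frames {A,Q}
A: hit
Q: hit
Page faults: 3.

3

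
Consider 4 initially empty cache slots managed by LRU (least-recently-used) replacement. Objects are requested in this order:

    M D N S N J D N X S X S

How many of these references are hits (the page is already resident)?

M → fault, frames (M)
D → fault, frames (M D)
N → fault, frames (M D N)
S → fault, frames (M D N S)
N → hit
J → fault, evict M, frames (D S N J)
D → hit
N → hit
X → fault, evict S, frames (J D N X)
S → fault, evict J, frames (D N X S)
X → hit
S → hit
Hits: 5.

5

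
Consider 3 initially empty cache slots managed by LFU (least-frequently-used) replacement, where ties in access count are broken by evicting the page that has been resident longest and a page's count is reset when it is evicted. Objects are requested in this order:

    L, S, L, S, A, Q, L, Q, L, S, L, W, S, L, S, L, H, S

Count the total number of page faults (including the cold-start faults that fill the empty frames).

6

L -> fault, frames [L]
S -> fault, frames [L, S]
L -> hit
S -> hit
A -> fault, frames [L, S, A]
Q -> fault, evict A, frames [L, S, Q]
L -> hit
Q -> hit
L -> hit
S -> hit
L -> hit
W -> fault, evict Q, frames [L, S, W]
S -> hit
L -> hit
S -> hit
L -> hit
H -> fault, evict W, frames [L, S, H]
S -> hit
Page faults: 6.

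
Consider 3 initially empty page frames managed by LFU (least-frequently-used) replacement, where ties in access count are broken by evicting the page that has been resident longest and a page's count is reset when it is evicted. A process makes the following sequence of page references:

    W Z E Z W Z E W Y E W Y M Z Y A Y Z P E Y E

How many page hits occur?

8

W → miss, frames {W}
Z → miss, frames {W,Z}
E → miss, frames {W,Z,E}
Z → hit
W → hit
Z → hit
E → hit
W → hit
Y → miss, evict E, frames {W,Z,Y}
E → miss, evict Y, frames {W,Z,E}
W → hit
Y → miss, evict E, frames {W,Z,Y}
M → miss, evict Y, frames {W,Z,M}
Z → hit
Y → miss, evict M, frames {W,Z,Y}
A → miss, evict Y, frames {W,Z,A}
Y → miss, evict A, frames {W,Z,Y}
Z → hit
P → miss, evict Y, frames {W,Z,P}
E → miss, evict P, frames {W,Z,E}
Y → miss, evict E, frames {W,Z,Y}
E → miss, evict Y, frames {W,Z,E}
Hits: 8.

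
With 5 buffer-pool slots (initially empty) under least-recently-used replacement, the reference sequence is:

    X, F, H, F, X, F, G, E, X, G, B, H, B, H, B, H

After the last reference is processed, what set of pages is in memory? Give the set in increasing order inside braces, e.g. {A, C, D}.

{B, E, G, H, X}

X -> fault, frames {X}
F -> fault, frames {X,F}
H -> fault, frames {X,F,H}
F -> hit
X -> hit
F -> hit
G -> fault, frames {H,X,F,G}
E -> fault, frames {H,X,F,G,E}
X -> hit
G -> hit
B -> fault, evict H, frames {F,E,X,G,B}
H -> fault, evict F, frames {E,X,G,B,H}
B -> hit
H -> hit
B -> hit
H -> hit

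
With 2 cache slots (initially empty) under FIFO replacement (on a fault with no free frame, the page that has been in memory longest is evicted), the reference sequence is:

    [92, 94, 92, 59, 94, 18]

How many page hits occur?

92 -> fault, frames (92)
94 -> fault, frames (92 94)
92 -> hit
59 -> fault, evict 92, frames (94 59)
94 -> hit
18 -> fault, evict 94, frames (59 18)
Hits: 2.

2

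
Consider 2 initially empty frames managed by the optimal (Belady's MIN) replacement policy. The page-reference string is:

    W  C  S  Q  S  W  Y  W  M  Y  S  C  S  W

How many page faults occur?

W -> fault, frames {W}
C -> fault, frames {W,C}
S -> fault, evict C, frames {W,S}
Q -> fault, evict W, frames {S,Q}
S -> hit
W -> fault, evict Q, frames {S,W}
Y -> fault, evict S, frames {W,Y}
W -> hit
M -> fault, evict W, frames {Y,M}
Y -> hit
S -> fault, evict M, frames {Y,S}
C -> fault, evict Y, frames {S,C}
S -> hit
W -> fault, evict C, frames {S,W}
Page faults: 10.

10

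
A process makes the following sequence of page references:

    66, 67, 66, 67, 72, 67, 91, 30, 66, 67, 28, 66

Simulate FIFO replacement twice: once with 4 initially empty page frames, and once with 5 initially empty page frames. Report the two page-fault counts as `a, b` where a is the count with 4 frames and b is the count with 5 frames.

4 frames: F F . . F . F F F F F . → 8 faults.
5 frames: F F . . F . F F . . F F → 7 faults.
7 < 8: adding a frame reduced faults, as is typical.

8, 7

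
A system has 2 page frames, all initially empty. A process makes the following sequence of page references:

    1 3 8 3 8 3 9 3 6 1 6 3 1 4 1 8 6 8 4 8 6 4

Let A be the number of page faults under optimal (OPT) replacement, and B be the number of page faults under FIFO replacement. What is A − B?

Under OPT: F F F . . . F . F F . F . F . F F . F . F . → 12 faults.
Under FIFO: F F F . . . F F F F . F . F F F F . F F F F → 16 faults.
A − B = 12 − 16 = -4.

-4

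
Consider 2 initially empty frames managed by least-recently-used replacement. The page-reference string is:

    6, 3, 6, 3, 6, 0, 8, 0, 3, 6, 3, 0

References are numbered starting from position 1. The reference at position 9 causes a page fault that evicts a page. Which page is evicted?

8

pos 1: 6 -> fault, frames (6)
pos 2: 3 -> fault, frames (6 3)
pos 3: 6 -> hit
pos 4: 3 -> hit
pos 5: 6 -> hit
pos 6: 0 -> fault, evict 3, frames (6 0)
pos 7: 8 -> fault, evict 6, frames (0 8)
pos 8: 0 -> hit
pos 9: 3 -> fault, evict 8, frames (0 3)
At position 9, page 8 is evicted.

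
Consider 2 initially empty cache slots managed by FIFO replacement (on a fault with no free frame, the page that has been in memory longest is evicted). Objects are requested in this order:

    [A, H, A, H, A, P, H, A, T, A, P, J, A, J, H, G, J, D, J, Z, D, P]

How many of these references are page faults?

A: miss, frames {A}
H: miss, frames {A,H}
A: hit
H: hit
A: hit
P: miss, evict A, frames {H,P}
H: hit
A: miss, evict H, frames {P,A}
T: miss, evict P, frames {A,T}
A: hit
P: miss, evict A, frames {T,P}
J: miss, evict T, frames {P,J}
A: miss, evict P, frames {J,A}
J: hit
H: miss, evict J, frames {A,H}
G: miss, evict A, frames {H,G}
J: miss, evict H, frames {G,J}
D: miss, evict G, frames {J,D}
J: hit
Z: miss, evict J, frames {D,Z}
D: hit
P: miss, evict D, frames {Z,P}
Page faults: 14.

14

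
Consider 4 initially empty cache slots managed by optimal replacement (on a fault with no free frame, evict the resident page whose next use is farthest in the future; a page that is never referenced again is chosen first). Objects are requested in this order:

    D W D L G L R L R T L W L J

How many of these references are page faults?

7

D: miss, frames [D]
W: miss, frames [D, W]
D: hit
L: miss, frames [D, W, L]
G: miss, frames [D, W, L, G]
L: hit
R: miss, evict G, frames [D, W, L, R]
L: hit
R: hit
T: miss, evict R, frames [D, W, L, T]
L: hit
W: hit
L: hit
J: miss, evict T, frames [D, W, L, J]
Page faults: 7.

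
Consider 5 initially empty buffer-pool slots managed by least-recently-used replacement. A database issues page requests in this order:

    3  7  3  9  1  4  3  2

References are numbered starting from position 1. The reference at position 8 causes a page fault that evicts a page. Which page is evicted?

7

pos 1: 3 → miss, frames (3)
pos 2: 7 → miss, frames (3 7)
pos 3: 3 → hit
pos 4: 9 → miss, frames (7 3 9)
pos 5: 1 → miss, frames (7 3 9 1)
pos 6: 4 → miss, frames (7 3 9 1 4)
pos 7: 3 → hit
pos 8: 2 → miss, evict 7, frames (9 1 4 3 2)
At position 8, page 7 is evicted.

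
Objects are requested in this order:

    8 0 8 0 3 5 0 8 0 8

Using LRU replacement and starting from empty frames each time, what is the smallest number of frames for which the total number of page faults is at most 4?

f=1: 10 faults
f=2: 6 faults
f=3: 5 faults
f=4: 4 faults
Smallest f with faults ≤ 4 is 4.

4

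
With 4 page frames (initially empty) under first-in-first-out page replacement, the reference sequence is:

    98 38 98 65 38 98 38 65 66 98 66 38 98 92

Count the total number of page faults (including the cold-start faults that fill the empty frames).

98 → miss, frames [98]
38 → miss, frames [98, 38]
98 → hit
65 → miss, frames [98, 38, 65]
38 → hit
98 → hit
38 → hit
65 → hit
66 → miss, frames [98, 38, 65, 66]
98 → hit
66 → hit
38 → hit
98 → hit
92 → miss, evict 98, frames [38, 65, 66, 92]
Page faults: 5.

5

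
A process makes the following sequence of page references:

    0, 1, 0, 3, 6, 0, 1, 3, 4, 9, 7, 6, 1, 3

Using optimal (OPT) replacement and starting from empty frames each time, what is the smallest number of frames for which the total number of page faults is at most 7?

4

f=1: 14 faults
f=2: 11 faults
f=3: 9 faults
f=4: 7 faults
f=5: 7 faults
f=6: 7 faults
f=7: 7 faults
Smallest f with faults ≤ 7 is 4.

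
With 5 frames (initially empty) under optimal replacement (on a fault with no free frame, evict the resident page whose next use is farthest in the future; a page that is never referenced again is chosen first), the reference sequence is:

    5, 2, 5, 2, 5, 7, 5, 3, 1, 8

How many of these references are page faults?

5 -> miss, frames (5)
2 -> miss, frames (5 2)
5 -> hit
2 -> hit
5 -> hit
7 -> miss, frames (5 2 7)
5 -> hit
3 -> miss, frames (5 2 7 3)
1 -> miss, frames (5 2 7 3 1)
8 -> miss, evict 1, frames (5 2 7 3 8)
Page faults: 6.

6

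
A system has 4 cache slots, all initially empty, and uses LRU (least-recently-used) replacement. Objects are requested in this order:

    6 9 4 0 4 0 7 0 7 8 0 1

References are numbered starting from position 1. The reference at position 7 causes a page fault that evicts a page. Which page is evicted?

6

pos 1: 6 → miss, frames {6}
pos 2: 9 → miss, frames {6,9}
pos 3: 4 → miss, frames {6,9,4}
pos 4: 0 → miss, frames {6,9,4,0}
pos 5: 4 → hit
pos 6: 0 → hit
pos 7: 7 → miss, evict 6, frames {9,4,0,7}
At position 7, page 6 is evicted.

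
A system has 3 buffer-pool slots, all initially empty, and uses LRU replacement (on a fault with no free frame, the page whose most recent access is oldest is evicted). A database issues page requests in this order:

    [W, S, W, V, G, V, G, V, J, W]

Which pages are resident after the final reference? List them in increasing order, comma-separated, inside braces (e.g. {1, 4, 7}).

W → fault, frames {W}
S → fault, frames {W,S}
W → hit
V → fault, frames {S,W,V}
G → fault, evict S, frames {W,V,G}
V → hit
G → hit
V → hit
J → fault, evict W, frames {G,V,J}
W → fault, evict G, frames {V,J,W}

{J, V, W}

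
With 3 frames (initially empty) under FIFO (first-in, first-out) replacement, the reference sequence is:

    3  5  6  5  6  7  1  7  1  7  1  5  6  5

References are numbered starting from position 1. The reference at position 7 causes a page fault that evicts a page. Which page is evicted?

pos 1: 3: fault, frames (3)
pos 2: 5: fault, frames (3 5)
pos 3: 6: fault, frames (3 5 6)
pos 4: 5: hit
pos 5: 6: hit
pos 6: 7: fault, evict 3, frames (5 6 7)
pos 7: 1: fault, evict 5, frames (6 7 1)
At position 7, page 5 is evicted.

5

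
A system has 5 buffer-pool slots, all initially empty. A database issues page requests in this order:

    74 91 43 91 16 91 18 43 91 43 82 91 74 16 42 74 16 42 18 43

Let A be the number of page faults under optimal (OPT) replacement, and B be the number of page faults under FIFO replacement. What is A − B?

-1

Under OPT: F F F . F . F . . . F . . . F . . . . F → 8 faults.
Under FIFO: F F F . F . F . . . F . F . F . . . . F → 9 faults.
A − B = 8 − 9 = -1.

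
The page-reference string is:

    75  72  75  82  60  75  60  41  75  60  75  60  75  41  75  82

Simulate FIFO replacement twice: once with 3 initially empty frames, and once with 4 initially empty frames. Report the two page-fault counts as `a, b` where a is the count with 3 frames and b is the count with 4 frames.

7, 6

3 frames: F F . F F F . F . . . . . . . F → 7 faults.
4 frames: F F . F F . . F F . . . . . . . → 6 faults.
6 < 7: adding a frame reduced faults, as is typical.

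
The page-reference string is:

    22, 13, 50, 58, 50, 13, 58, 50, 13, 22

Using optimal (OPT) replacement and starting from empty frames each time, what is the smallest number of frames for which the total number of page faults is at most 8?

f=1: 10 faults
f=2: 7 faults
f=3: 5 faults
f=4: 4 faults
Smallest f with faults ≤ 8 is 2.

2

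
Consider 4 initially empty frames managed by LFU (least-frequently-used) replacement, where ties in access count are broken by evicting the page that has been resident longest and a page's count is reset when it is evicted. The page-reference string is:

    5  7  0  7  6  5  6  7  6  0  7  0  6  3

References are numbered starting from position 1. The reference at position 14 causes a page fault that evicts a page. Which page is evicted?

5

pos 1: 5 → miss, frames {5}
pos 2: 7 → miss, frames {5,7}
pos 3: 0 → miss, frames {5,7,0}
pos 4: 7 → hit
pos 5: 6 → miss, frames {5,7,0,6}
pos 6: 5 → hit
pos 7: 6 → hit
pos 8: 7 → hit
pos 9: 6 → hit
pos 10: 0 → hit
pos 11: 7 → hit
pos 12: 0 → hit
pos 13: 6 → hit
pos 14: 3 → miss, evict 5, frames {7,0,6,3}
At position 14, page 5 is evicted.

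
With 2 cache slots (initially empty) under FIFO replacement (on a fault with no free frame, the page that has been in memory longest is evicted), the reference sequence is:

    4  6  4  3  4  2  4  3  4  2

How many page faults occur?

8

4 → miss, frames {4}
6 → miss, frames {4,6}
4 → hit
3 → miss, evict 4, frames {6,3}
4 → miss, evict 6, frames {3,4}
2 → miss, evict 3, frames {4,2}
4 → hit
3 → miss, evict 4, frames {2,3}
4 → miss, evict 2, frames {3,4}
2 → miss, evict 3, frames {4,2}
Page faults: 8.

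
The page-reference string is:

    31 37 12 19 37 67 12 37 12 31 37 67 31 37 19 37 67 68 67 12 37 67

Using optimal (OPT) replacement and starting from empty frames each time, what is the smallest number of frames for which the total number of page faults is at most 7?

4

f=1: 22 faults
f=2: 14 faults
f=3: 9 faults
f=4: 7 faults
f=5: 6 faults
f=6: 6 faults
Smallest f with faults ≤ 7 is 4.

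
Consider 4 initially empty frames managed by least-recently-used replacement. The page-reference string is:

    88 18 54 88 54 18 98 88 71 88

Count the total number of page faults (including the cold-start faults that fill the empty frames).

88 -> miss, frames (88)
18 -> miss, frames (88 18)
54 -> miss, frames (88 18 54)
88 -> hit
54 -> hit
18 -> hit
98 -> miss, frames (88 54 18 98)
88 -> hit
71 -> miss, evict 54, frames (18 98 88 71)
88 -> hit
Page faults: 5.

5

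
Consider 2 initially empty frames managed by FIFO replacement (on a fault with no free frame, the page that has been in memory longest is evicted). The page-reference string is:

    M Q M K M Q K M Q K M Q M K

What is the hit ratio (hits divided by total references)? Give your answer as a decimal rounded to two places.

0.14

M -> fault, frames {M}
Q -> fault, frames {M,Q}
M -> hit
K -> fault, evict M, frames {Q,K}
M -> fault, evict Q, frames {K,M}
Q -> fault, evict K, frames {M,Q}
K -> fault, evict M, frames {Q,K}
M -> fault, evict Q, frames {K,M}
Q -> fault, evict K, frames {M,Q}
K -> fault, evict M, frames {Q,K}
M -> fault, evict Q, frames {K,M}
Q -> fault, evict K, frames {M,Q}
M -> hit
K -> fault, evict M, frames {Q,K}
Hits: 2 of 14 references → 2/14 = 0.1429.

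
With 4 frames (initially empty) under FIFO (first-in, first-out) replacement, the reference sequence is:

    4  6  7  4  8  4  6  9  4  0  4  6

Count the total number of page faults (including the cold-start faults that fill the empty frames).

4: fault, frames [4]
6: fault, frames [4, 6]
7: fault, frames [4, 6, 7]
4: hit
8: fault, frames [4, 6, 7, 8]
4: hit
6: hit
9: fault, evict 4, frames [6, 7, 8, 9]
4: fault, evict 6, frames [7, 8, 9, 4]
0: fault, evict 7, frames [8, 9, 4, 0]
4: hit
6: fault, evict 8, frames [9, 4, 0, 6]
Page faults: 8.

8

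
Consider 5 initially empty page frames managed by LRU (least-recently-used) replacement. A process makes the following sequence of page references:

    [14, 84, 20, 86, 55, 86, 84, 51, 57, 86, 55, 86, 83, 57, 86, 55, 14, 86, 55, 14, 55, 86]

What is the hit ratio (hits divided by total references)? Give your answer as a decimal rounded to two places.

0.59

14: miss, frames [14]
84: miss, frames [14, 84]
20: miss, frames [14, 84, 20]
86: miss, frames [14, 84, 20, 86]
55: miss, frames [14, 84, 20, 86, 55]
86: hit
84: hit
51: miss, evict 14, frames [20, 55, 86, 84, 51]
57: miss, evict 20, frames [55, 86, 84, 51, 57]
86: hit
55: hit
86: hit
83: miss, evict 84, frames [51, 57, 55, 86, 83]
57: hit
86: hit
55: hit
14: miss, evict 51, frames [83, 57, 86, 55, 14]
86: hit
55: hit
14: hit
55: hit
86: hit
Hits: 13 of 22 references → 13/22 = 0.5909.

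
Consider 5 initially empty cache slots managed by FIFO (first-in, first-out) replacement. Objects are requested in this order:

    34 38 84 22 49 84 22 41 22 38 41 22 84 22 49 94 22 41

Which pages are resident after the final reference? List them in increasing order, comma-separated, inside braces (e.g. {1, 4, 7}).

{22, 41, 49, 84, 94}

34: fault, frames (34)
38: fault, frames (34 38)
84: fault, frames (34 38 84)
22: fault, frames (34 38 84 22)
49: fault, frames (34 38 84 22 49)
84: hit
22: hit
41: fault, evict 34, frames (38 84 22 49 41)
22: hit
38: hit
41: hit
22: hit
84: hit
22: hit
49: hit
94: fault, evict 38, frames (84 22 49 41 94)
22: hit
41: hit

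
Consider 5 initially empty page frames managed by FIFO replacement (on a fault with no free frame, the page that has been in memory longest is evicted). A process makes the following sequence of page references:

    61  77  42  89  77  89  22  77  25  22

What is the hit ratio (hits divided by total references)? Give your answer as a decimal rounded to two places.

0.40

61 → miss, frames (61)
77 → miss, frames (61 77)
42 → miss, frames (61 77 42)
89 → miss, frames (61 77 42 89)
77 → hit
89 → hit
22 → miss, frames (61 77 42 89 22)
77 → hit
25 → miss, evict 61, frames (77 42 89 22 25)
22 → hit
Hits: 4 of 10 references → 4/10 = 0.4000.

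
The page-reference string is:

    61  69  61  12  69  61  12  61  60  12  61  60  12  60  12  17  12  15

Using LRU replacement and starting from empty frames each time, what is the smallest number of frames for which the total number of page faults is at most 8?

f=1: 18 faults
f=2: 13 faults
f=3: 6 faults
f=4: 6 faults
f=5: 6 faults
f=6: 6 faults
Smallest f with faults ≤ 8 is 3.

3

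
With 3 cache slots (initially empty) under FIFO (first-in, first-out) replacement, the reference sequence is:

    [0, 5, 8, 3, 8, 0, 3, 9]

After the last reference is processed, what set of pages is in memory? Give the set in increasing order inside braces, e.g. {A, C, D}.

0 -> miss, frames [0]
5 -> miss, frames [0, 5]
8 -> miss, frames [0, 5, 8]
3 -> miss, evict 0, frames [5, 8, 3]
8 -> hit
0 -> miss, evict 5, frames [8, 3, 0]
3 -> hit
9 -> miss, evict 8, frames [3, 0, 9]

{0, 3, 9}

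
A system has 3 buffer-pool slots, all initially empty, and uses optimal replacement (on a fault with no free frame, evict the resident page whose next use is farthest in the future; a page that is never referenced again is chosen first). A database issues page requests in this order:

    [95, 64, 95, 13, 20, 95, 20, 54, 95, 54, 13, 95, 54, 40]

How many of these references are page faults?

6

95 -> fault, frames (95)
64 -> fault, frames (95 64)
95 -> hit
13 -> fault, frames (95 64 13)
20 -> fault, evict 64, frames (95 13 20)
95 -> hit
20 -> hit
54 -> fault, evict 20, frames (95 13 54)
95 -> hit
54 -> hit
13 -> hit
95 -> hit
54 -> hit
40 -> fault, evict 54, frames (95 13 40)
Page faults: 6.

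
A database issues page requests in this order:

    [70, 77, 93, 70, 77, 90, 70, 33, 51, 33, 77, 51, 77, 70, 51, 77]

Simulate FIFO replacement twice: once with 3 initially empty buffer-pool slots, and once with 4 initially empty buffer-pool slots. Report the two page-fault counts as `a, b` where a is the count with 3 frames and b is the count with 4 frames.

9, 8

3 frames: F F F . . F F F F . F . . F . . → 9 faults.
4 frames: F F F . . F . F F . F . . F . . → 8 faults.
8 < 9: adding a frame reduced faults, as is typical.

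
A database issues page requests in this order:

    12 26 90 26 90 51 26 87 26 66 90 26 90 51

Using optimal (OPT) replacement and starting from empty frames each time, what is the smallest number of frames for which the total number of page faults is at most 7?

3

f=1: 14 faults
f=2: 8 faults
f=3: 7 faults
f=4: 6 faults
f=5: 6 faults
f=6: 6 faults
Smallest f with faults ≤ 7 is 3.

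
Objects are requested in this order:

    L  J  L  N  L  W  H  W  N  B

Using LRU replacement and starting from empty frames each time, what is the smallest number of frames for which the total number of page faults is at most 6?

4

f=1: 10 faults
f=2: 7 faults
f=3: 7 faults
f=4: 6 faults
f=5: 6 faults
f=6: 6 faults
Smallest f with faults ≤ 6 is 4.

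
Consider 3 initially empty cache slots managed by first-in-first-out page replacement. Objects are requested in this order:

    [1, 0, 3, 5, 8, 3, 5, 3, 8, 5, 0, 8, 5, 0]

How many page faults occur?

1 -> fault, frames [1]
0 -> fault, frames [1, 0]
3 -> fault, frames [1, 0, 3]
5 -> fault, evict 1, frames [0, 3, 5]
8 -> fault, evict 0, frames [3, 5, 8]
3 -> hit
5 -> hit
3 -> hit
8 -> hit
5 -> hit
0 -> fault, evict 3, frames [5, 8, 0]
8 -> hit
5 -> hit
0 -> hit
Page faults: 6.

6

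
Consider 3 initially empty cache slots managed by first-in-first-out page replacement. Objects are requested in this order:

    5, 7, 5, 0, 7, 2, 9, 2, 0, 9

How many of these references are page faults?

5

5 -> miss, frames (5)
7 -> miss, frames (5 7)
5 -> hit
0 -> miss, frames (5 7 0)
7 -> hit
2 -> miss, evict 5, frames (7 0 2)
9 -> miss, evict 7, frames (0 2 9)
2 -> hit
0 -> hit
9 -> hit
Page faults: 5.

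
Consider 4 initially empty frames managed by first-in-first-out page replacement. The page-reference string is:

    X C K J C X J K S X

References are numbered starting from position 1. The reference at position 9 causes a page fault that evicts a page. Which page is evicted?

pos 1: X: miss, frames [X]
pos 2: C: miss, frames [X, C]
pos 3: K: miss, frames [X, C, K]
pos 4: J: miss, frames [X, C, K, J]
pos 5: C: hit
pos 6: X: hit
pos 7: J: hit
pos 8: K: hit
pos 9: S: miss, evict X, frames [C, K, J, S]
At position 9, page X is evicted.

X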